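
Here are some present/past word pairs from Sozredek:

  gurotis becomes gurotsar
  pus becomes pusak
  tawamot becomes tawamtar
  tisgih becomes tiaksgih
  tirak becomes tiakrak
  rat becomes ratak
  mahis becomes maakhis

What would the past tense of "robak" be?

pus and mahis both end in -s yet inflect differently (pusak, maakhis), so the final letter is not what conditions the rule; the number of vowels is.
"robak" has 2 vowels. The stems with 2 vowels (tirak → tiakrak, mahis → maakhis, tisgih → tiaksgih) insert -ak- after the first vowel.
So robak → roakbak.

roakbak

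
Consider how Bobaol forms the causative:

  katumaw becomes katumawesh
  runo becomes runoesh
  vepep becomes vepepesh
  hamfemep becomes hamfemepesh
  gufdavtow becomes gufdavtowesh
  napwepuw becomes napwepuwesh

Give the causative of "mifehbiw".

mifehbiwesh

Every pair shown (katumaw → katumawesh, runo → runoesh, vepep → vepepesh, …) follows the same rule: add -esh.
So mifehbiw → mifehbiwesh.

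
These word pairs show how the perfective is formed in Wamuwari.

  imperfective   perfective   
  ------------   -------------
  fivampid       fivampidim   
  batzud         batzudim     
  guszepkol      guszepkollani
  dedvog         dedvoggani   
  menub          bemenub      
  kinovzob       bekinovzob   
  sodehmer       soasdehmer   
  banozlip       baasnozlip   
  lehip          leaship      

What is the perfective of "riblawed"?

riblawedim

batzud and menub both have last vowel 'u' yet inflect differently (batzudim, bemenub), so the last vowel is not what conditions the rule; the final letter is.
"riblawed" ends in -d. The stems ending in -d (fivampid → fivampidim, batzud → batzudim) add -im.
So riblawed → riblawedim.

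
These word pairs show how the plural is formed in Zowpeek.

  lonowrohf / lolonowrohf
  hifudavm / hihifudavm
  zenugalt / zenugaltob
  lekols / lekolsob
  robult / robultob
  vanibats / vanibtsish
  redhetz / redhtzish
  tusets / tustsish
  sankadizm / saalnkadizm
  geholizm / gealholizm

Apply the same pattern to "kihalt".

"kihalt" has second-to-last letter 'l'. The stems whose second-to-last letter is 'l' (zenugalt → zenugaltob, lekols → lekolsob, robult → robultob) add -ob.
So kihalt → kihaltob.

kihaltob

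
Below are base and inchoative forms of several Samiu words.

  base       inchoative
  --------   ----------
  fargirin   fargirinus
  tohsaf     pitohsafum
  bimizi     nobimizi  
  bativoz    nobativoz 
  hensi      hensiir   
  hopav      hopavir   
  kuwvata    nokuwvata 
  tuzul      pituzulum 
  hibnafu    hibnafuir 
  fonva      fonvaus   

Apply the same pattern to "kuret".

"kuret" begins with k-. The one such stem in the data (kuwvata → nokuwvata) adds the prefix no-, so the same rule applies.
The other patterns: stems beginning with f- add -us; stems beginning with t- add pi- … -um around the stem; stems beginning with h- add -ir.
So kuret → nokuret.

nokuret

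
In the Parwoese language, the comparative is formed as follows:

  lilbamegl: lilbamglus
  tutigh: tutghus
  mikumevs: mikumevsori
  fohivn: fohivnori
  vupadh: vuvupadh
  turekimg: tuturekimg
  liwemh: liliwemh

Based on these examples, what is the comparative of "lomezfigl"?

lomezfglus

"lomezfigl" has second-to-last letter 'g'. The stems whose second-to-last letter is 'g' (lilbamegl → lilbamglus, tutigh → tutghus) delete the last vowel and add -us.
So lomezfigl → lomezfglus.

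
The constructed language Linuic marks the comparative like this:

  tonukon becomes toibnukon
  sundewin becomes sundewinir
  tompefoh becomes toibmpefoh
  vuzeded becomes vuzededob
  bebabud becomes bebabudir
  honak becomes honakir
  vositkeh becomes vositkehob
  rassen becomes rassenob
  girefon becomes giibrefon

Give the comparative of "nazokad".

girefon and rassen both end in -n yet inflect differently (giibrefon, rassenob), so the final letter is not what conditions the rule; the last vowel is.
"nazokad" has last vowel 'a'. The one such stem in the data (honak → honakir) adds -ir, so the same rule applies.
So nazokad → nazokadir.

nazokadir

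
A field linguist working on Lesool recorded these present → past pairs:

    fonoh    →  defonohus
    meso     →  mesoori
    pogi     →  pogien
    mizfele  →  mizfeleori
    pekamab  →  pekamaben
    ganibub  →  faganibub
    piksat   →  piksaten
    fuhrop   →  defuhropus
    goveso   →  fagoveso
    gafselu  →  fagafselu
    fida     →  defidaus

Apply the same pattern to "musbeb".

musbebori

pekamab and ganibub both end in -b yet inflect differently (pekamaben, faganibub), so the final letter is not what conditions the rule; the first letter is.
"musbeb" begins with m-. The stems beginning with m- (meso → mesoori, mizfele → mizfeleori) add -ori.
So musbeb → musbebori.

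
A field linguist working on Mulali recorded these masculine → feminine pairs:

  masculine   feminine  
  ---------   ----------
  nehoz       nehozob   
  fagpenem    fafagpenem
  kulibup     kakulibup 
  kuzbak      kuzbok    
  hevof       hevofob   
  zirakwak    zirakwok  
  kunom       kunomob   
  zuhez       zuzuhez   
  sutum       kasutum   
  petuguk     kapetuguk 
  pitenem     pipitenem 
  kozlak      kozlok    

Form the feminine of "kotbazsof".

kotbazsofob

kunom and sutum both end in -m yet inflect differently (kunomob, kasutum), so the final letter is not what conditions the rule; the last vowel is.
"kotbazsof" has last vowel 'o'. The stems whose last vowel is 'o' (nehoz → nehozob, kunom → kunomob, hevof → hevofob) add -ob.
The other patterns: stems whose last vowel is 'a' change the last vowel to 'o'; stems whose last vowel is 'u' add the prefix ka-; stems whose last vowel is 'e' repeat the first consonant+vowel as a prefix.
So kotbazsof → kotbazsofob.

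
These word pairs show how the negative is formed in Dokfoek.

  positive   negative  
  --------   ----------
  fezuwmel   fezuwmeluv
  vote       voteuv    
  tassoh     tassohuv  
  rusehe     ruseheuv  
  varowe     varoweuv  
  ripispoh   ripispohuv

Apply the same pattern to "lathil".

lathiluv

Every pair shown (fezuwmel → fezuwmeluv, vote → voteuv, tassoh → tassohuv, …) follows the same rule: add -uv.
So lathil → lathiluv.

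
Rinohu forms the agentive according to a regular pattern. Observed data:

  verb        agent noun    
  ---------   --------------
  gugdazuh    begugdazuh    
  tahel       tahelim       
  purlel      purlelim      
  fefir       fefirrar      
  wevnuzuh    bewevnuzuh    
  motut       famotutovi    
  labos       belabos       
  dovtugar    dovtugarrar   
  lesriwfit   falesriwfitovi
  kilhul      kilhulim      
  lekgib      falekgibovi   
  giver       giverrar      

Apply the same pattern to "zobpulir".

zobpulirrar

lesriwfit and fefir both have last vowel 'i' yet inflect differently (falesriwfitovi, fefirrar), so the last vowel is not what conditions the rule; the final letter is.
"zobpulir" ends in -r. The stems ending in -r (giver → giverrar, dovtugar → dovtugarrar, fefir → fefirrar) double the final consonant and add -ar.
The other patterns: stems ending in -b or -t add fa- … -ovi around the stem; stems ending in -l add -im; stems ending in -h or -s add the prefix be-.
So zobpulir → zobpulirrar.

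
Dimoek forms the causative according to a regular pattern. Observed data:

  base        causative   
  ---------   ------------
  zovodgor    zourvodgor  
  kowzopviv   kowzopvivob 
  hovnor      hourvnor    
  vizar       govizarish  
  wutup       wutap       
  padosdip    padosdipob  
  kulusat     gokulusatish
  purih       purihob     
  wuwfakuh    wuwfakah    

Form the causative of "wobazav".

vizar and zovodgor both end in -r yet inflect differently (govizarish, zourvodgor), so the final letter is not what conditions the rule; the last vowel is.
"wobazav" has last vowel 'a'. The stems whose last vowel is 'a' (kulusat → gokulusatish, vizar → govizarish) add go- … -ish around the stem.
So wobazav → gowobazavish.

gowobazavish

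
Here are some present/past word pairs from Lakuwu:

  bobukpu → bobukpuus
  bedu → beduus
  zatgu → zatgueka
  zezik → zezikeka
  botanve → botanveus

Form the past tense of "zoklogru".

bobukpu and zatgu both end in -u yet inflect differently (bobukpuus, zatgueka), so the final letter is not what conditions the rule; the first letter is.
"zoklogru" begins with z-. The stems beginning with z- (zatgu → zatgueka, zezik → zezikeka) add -eka.
So zoklogru → zoklogrueka.

zoklogrueka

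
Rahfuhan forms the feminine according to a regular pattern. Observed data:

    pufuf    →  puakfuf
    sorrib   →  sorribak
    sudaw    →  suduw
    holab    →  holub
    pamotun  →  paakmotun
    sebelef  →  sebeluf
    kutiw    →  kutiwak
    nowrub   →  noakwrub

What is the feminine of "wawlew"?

sorrib and nowrub both end in -b yet inflect differently (sorribak, noakwrub), so the final letter is not what conditions the rule; the last vowel is.
"wawlew" has last vowel 'e'. The one such stem in the data (sebelef → sebeluf) changes the last vowel to 'u' (as do holab, sudaw), so the same rule applies.
So wawlew → wawluw.

wawluw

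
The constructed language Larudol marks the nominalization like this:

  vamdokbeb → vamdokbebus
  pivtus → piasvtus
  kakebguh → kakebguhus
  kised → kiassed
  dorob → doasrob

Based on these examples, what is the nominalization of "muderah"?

muderahus

"muderah" has 3 vowels. The stems with 3 vowels (kakebguh → kakebguhus, vamdokbeb → vamdokbebus) add -us.
The other pattern: stems with 2 vowels insert -as- after the first vowel.
So muderah → muderahus.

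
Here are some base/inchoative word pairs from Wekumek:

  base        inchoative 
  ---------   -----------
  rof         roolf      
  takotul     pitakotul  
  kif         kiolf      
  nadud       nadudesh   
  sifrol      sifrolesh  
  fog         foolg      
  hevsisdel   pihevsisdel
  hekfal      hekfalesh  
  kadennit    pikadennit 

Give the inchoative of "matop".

sifrol and takotul both end in -l yet inflect differently (sifrolesh, pitakotul), so the final letter is not what conditions the rule; the number of vowels is.
"matop" has 2 vowels. The stems with 2 vowels (sifrol → sifrolesh, hekfal → hekfalesh, nadud → nadudesh) add -esh.
So matop → matopesh.

matopesh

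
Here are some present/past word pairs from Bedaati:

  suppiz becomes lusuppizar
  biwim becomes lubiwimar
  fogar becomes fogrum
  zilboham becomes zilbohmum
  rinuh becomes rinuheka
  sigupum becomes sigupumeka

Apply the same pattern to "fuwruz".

biwim and zilboham both end in -m yet inflect differently (lubiwimar, zilbohmum), so the final letter is not what conditions the rule; the last vowel is.
"fuwruz" has last vowel 'u'. The stems whose last vowel is 'u' (rinuh → rinuheka, sigupum → sigupumeka) add -eka.
The other patterns: stems whose last vowel is 'i' add lu- … -ar around the stem; stems whose last vowel is 'a' delete the last vowel and add -um.
So fuwruz → fuwruzeka.

fuwruzeka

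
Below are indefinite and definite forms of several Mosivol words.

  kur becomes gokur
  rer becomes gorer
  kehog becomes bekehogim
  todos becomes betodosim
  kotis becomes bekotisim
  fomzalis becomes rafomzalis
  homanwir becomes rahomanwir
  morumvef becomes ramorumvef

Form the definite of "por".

"por" has 1 vowel. The stems with 1 vowel (kur → gokur, rer → gorer) add the prefix go-.
So por → gopor.

gopor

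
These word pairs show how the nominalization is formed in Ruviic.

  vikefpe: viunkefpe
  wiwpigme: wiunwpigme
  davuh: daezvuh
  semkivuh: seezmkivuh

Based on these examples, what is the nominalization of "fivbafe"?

vikefpe and semkivuh both have 3 vowels yet inflect differently (viunkefpe, seezmkivuh), so the number of vowels is not what conditions the rule; the final letter is.
"fivbafe" ends in -e. The stems ending in -e (vikefpe → viunkefpe, wiwpigme → wiunwpigme) insert -un- after the first vowel.
The other pattern: stems ending in -h insert -ez- after the first vowel.
So fivbafe → fiunvbafe.

fiunvbafe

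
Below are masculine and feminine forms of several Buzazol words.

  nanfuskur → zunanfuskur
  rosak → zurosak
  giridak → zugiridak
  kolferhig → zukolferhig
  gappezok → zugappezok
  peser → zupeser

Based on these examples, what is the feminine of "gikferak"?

zugikferak

Every pair shown (nanfuskur → zunanfuskur, rosak → zurosak, giridak → zugiridak, …) follows the same rule: add the prefix zu-.
So gikferak → zugikferak.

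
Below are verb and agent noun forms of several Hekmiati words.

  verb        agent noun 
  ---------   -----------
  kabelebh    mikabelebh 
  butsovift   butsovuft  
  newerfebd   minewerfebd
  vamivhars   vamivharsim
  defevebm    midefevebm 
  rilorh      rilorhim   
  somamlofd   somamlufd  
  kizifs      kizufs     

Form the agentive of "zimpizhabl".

mizimpizhabl

somamlofd and newerfebd both end in -d yet inflect differently (somamlufd, minewerfebd), so the final letter is not what conditions the rule; the second-to-last letter is.
"zimpizhabl" has second-to-last letter 'b'. The stems whose second-to-last letter is 'b' (newerfebd → minewerfebd, defevebm → midefevebm, kabelebh → mikabelebh) add the prefix mi-.
The other patterns: stems whose second-to-last letter is 'f' change the last vowel to 'u'; stems whose second-to-last letter is 'r' add -im.
So zimpizhabl → mizimpizhabl.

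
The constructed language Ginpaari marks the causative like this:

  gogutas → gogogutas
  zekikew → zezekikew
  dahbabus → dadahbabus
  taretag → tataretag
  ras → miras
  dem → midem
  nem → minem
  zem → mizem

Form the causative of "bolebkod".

bobolebkod

gogutas and ras both end in -s yet inflect differently (gogogutas, miras), so the final letter is not what conditions the rule; the number of vowels is.
"bolebkod" has 3 vowels. The stems with 3 vowels (gogutas → gogogutas, zekikew → zezekikew, dahbabus → dadahbabus) repeat the first consonant+vowel as a prefix.
So bolebkod → bobolebkod.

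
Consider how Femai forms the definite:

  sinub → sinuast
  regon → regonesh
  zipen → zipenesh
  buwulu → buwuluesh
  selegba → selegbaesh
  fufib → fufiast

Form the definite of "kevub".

kevuast

sinub and buwulu both have last vowel 'u' yet inflect differently (sinuast, buwuluesh), so the last vowel is not what conditions the rule; the final letter is.
"kevub" ends in -b. The stems ending in -b (sinub → sinuast, fufib → fufiast) drop the final letter and add -ast.
So kevub → kevuast.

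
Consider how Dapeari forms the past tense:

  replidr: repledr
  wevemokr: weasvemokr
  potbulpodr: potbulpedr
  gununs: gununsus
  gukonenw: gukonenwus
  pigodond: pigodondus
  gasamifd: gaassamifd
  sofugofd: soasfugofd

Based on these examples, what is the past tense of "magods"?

mageds

potbulpodr and wevemokr both end in -r yet inflect differently (potbulpedr, weasvemokr), so the final letter is not what conditions the rule; the second-to-last letter is.
"magods" has second-to-last letter 'd'. The stems whose second-to-last letter is 'd' (potbulpodr → potbulpedr, replidr → repledr) change the last vowel to 'e'.
So magods → mageds.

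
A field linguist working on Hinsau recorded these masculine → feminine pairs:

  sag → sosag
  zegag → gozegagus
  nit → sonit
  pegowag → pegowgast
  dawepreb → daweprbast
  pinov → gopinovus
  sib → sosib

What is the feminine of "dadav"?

sag and zegag both end in -g yet inflect differently (sosag, gozegagus), so the final letter is not what conditions the rule; the number of vowels is.
"dadav" has 2 vowels. The stems with 2 vowels (zegag → gozegagus, pinov → gopinovus) add go- … -us around the stem.
So dadav → godadavus.

godadavus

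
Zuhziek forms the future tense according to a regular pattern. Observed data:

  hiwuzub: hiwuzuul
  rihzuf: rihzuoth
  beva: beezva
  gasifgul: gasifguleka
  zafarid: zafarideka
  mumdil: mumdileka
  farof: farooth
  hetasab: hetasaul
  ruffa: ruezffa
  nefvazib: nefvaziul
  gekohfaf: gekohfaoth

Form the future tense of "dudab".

hetasab and beva both have last vowel 'a' yet inflect differently (hetasaul, beezva), so the last vowel is not what conditions the rule; the final letter is.
"dudab" ends in -b. The stems ending in -b (hiwuzub → hiwuzuul, hetasab → hetasaul, nefvazib → nefvaziul) drop the final letter and add -ul.
The other patterns: stems ending in -a insert -ez- after the first vowel; stems ending in -f drop the final letter and add -oth; stems ending in -d or -l add -eka.
So dudab → dudaul.

dudaul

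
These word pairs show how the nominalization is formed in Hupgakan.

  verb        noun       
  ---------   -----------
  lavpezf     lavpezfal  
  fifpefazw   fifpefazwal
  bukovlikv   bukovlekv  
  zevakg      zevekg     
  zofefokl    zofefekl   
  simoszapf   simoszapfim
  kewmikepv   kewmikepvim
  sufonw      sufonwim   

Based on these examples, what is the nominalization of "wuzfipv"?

lavpezf and simoszapf both end in -f yet inflect differently (lavpezfal, simoszapfim), so the final letter is not what conditions the rule; the second-to-last letter is.
"wuzfipv" has second-to-last letter 'p'. The stems whose second-to-last letter is 'p' (simoszapf → simoszapfim, kewmikepv → kewmikepvim) add -im.
The other patterns: stems whose second-to-last letter is 'z' add -al; stems whose second-to-last letter is 'k' change the last vowel to 'e'.
So wuzfipv → wuzfipvim.

wuzfipvim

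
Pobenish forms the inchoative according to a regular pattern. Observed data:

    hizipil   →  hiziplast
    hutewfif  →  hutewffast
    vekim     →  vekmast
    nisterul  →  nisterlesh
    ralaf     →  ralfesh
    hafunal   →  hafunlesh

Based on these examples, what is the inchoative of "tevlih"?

tevlhast

"tevlih" has last vowel 'i'. The stems whose last vowel is 'i' (hizipil → hiziplast, hutewfif → hutewffast, vekim → vekmast) delete the last vowel and add -ast.
So tevlih → tevlhast.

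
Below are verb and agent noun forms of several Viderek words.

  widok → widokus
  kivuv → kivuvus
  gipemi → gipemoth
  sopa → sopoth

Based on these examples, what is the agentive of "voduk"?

vodukus

"voduk" ends in a consonant. The stems ending in a consonant (widok → widokus, kivuv → kivuvus) add -us.
So voduk → vodukus.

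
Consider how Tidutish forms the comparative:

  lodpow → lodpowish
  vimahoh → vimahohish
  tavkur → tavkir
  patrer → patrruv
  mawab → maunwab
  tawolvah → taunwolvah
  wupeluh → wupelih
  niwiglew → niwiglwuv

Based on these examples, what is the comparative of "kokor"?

tavkur and patrer both end in -r yet inflect differently (tavkir, patrruv), so the final letter is not what conditions the rule; the last vowel is.
"kokor" has last vowel 'o'. The stems whose last vowel is 'o' (lodpow → lodpowish, vimahoh → vimahohish) add -ish.
The other patterns: stems whose last vowel is 'u' change the last vowel to 'i'; stems whose last vowel is 'e' delete the last vowel and add -uv; stems whose last vowel is 'a' insert -un- after the first vowel.
So kokor → kokorish.

kokorish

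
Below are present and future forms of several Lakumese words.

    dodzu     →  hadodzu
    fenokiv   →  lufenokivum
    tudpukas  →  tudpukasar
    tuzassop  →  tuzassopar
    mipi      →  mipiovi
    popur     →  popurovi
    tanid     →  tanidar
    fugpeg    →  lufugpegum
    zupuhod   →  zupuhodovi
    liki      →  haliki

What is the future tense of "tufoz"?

liki and mipi both end in -i yet inflect differently (haliki, mipiovi), so the final letter is not what conditions the rule; the first letter is.
"tufoz" begins with t-. The stems beginning with t- (tanid → tanidar, tudpukas → tudpukasar, tuzassop → tuzassopar) add -ar.
So tufoz → tufozar.

tufozar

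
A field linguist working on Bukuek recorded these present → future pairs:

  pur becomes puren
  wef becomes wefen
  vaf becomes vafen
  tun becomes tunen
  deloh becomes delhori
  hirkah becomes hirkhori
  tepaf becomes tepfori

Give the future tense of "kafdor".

wef and tepaf both end in -f yet inflect differently (wefen, tepfori), so the final letter is not what conditions the rule; the number of vowels is.
"kafdor" has 2 vowels. The stems with 2 vowels (deloh → delhori, hirkah → hirkhori, tepaf → tepfori) delete the last vowel and add -ori.
The other pattern: stems with 1 vowel add -en.
So kafdor → kafdrori.

kafdrori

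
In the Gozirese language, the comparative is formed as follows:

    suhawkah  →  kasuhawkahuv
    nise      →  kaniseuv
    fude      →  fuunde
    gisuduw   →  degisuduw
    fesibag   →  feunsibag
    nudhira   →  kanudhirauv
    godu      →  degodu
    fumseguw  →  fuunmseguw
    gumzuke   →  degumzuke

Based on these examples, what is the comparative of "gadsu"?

gumzuke and fude both end in -e yet inflect differently (degumzuke, fuunde), so the final letter is not what conditions the rule; the first letter is.
"gadsu" begins with g-. The stems beginning with g- (gumzuke → degumzuke, gisuduw → degisuduw, godu → degodu) add the prefix de-.
The other patterns: stems beginning with f- insert -un- after the first vowel; stems beginning with n- or s- add ka- … -uv around the stem.
So gadsu → degadsu.

degadsu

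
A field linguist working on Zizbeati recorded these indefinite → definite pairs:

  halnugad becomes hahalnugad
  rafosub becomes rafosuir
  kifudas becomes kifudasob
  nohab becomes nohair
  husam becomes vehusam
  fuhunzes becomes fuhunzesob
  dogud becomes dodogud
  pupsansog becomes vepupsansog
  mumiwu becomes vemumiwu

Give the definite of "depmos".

depmosob

"depmos" ends in -s. The stems ending in -s (kifudas → kifudasob, fuhunzes → fuhunzesob) add -ob.
So depmos → depmosob.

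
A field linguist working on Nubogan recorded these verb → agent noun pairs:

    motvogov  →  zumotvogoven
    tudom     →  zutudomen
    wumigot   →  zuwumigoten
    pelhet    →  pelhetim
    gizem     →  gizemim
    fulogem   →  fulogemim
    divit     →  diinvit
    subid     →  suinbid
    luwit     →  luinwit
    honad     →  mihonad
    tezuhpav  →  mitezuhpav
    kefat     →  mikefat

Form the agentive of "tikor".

"tikor" has last vowel 'o'. The stems whose last vowel is 'o' (motvogov → zumotvogoven, tudom → zutudomen, wumigot → zuwumigoten) add zu- … -en around the stem.
The other patterns: stems whose last vowel is 'e' add -im; stems whose last vowel is 'i' insert -in- after the first vowel; stems whose last vowel is 'a' add the prefix mi-.
So tikor → zutikoren.

zutikoren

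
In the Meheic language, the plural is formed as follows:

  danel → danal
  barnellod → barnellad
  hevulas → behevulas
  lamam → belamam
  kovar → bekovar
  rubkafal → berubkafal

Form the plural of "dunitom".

"dunitom" has last vowel 'o'. The one such stem in the data (barnellod → barnellad) changes the last vowel to 'a' (as does danel), so the same rule applies.
So dunitom → dunitam.

dunitam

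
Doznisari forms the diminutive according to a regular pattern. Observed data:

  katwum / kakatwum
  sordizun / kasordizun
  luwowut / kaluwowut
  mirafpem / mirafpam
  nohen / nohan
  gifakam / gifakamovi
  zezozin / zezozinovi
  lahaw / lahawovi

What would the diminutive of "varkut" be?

"varkut" has last vowel 'u'. The stems whose last vowel is 'u' (katwum → kakatwum, sordizun → kasordizun, luwowut → kaluwowut) add the prefix ka-.
The other patterns: stems whose last vowel is 'e' change the last vowel to 'a'; stems whose last vowel is 'a' or 'i' add -ovi.
So varkut → kavarkut.

kavarkut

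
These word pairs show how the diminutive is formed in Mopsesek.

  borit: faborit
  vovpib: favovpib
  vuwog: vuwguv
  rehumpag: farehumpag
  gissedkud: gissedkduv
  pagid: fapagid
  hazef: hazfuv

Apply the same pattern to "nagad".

fanagad

pagid and gissedkud both end in -d yet inflect differently (fapagid, gissedkduv), so the final letter is not what conditions the rule; the last vowel is.
"nagad" has last vowel 'a'. The one such stem in the data (rehumpag → farehumpag) adds the prefix fa-, so the same rule applies.
The other pattern: stems whose last vowel is 'e', 'o' or 'u' delete the last vowel and add -uv.
So nagad → fanagad.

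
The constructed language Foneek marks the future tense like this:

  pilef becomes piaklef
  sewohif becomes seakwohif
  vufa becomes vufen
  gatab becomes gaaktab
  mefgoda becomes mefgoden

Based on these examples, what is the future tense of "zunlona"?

"zunlona" ends in a vowel. The stems ending in a vowel (mefgoda → mefgoden, vufa → vufen) drop the final letter and add -en.
So zunlona → zunlonen.

zunlonen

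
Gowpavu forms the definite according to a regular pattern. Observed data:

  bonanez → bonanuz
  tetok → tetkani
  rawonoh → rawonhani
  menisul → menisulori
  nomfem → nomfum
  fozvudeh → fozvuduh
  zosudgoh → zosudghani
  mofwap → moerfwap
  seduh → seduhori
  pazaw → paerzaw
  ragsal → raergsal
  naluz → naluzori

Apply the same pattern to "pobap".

poerbap

"pobap" has last vowel 'a'. The stems whose last vowel is 'a' (pazaw → paerzaw, mofwap → moerfwap, ragsal → raergsal) insert -er- after the first vowel.
So pobap → poerbap.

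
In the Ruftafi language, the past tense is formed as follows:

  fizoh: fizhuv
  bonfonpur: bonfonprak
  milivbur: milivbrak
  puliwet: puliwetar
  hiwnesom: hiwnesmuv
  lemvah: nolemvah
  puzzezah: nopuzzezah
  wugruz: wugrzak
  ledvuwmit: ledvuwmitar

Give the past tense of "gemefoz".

gemefzuv

fizoh and puzzezah both end in -h yet inflect differently (fizhuv, nopuzzezah), so the final letter is not what conditions the rule; the last vowel is.
"gemefoz" has last vowel 'o'. The stems whose last vowel is 'o' (fizoh → fizhuv, hiwnesom → hiwnesmuv) delete the last vowel and add -uv.
The other patterns: stems whose last vowel is 'u' delete the last vowel and add -ak; stems whose last vowel is 'e' or 'i' add -ar; stems whose last vowel is 'a' add the prefix no-.
So gemefoz → gemefzuv.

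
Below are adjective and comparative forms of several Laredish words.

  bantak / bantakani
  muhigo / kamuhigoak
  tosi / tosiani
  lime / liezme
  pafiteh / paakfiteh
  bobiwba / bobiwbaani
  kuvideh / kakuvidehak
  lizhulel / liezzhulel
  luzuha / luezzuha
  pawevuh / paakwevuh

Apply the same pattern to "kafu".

bobiwba and luzuha both end in -a yet inflect differently (bobiwbaani, luezzuha), so the final letter is not what conditions the rule; the first letter is.
"kafu" begins with k-. The one such stem in the data (kuvideh → kakuvidehak) adds ka- … -ak around the stem, so the same rule applies.
So kafu → kakafuak.

kakafuak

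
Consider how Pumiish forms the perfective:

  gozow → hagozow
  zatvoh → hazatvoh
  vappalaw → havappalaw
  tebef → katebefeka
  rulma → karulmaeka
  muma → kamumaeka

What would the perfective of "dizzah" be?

vappalaw and muma both have last vowel 'a' yet inflect differently (havappalaw, kamumaeka), so the last vowel is not what conditions the rule; the final letter is.
"dizzah" ends in -h. The one such stem in the data (zatvoh → hazatvoh) adds the prefix ha-, so the same rule applies.
So dizzah → hadizzah.

hadizzah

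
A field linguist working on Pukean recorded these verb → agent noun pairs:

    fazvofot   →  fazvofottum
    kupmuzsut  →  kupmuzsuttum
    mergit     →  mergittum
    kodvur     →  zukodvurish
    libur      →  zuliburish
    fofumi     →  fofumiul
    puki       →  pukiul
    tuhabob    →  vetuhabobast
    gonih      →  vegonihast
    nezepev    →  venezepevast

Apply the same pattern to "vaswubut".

vaswubuttum

kupmuzsut and kodvur both have last vowel 'u' yet inflect differently (kupmuzsuttum, zukodvurish), so the last vowel is not what conditions the rule; the final letter is.
"vaswubut" ends in -t. The stems ending in -t (fazvofot → fazvofottum, kupmuzsut → kupmuzsuttum, mergit → mergittum) double the final consonant and add -um.
The other patterns: stems ending in -r add zu- … -ish around the stem; stems ending in -i add -ul; stems ending in -b, -h or -v add ve- … -ast around the stem.
So vaswubut → vaswubuttum.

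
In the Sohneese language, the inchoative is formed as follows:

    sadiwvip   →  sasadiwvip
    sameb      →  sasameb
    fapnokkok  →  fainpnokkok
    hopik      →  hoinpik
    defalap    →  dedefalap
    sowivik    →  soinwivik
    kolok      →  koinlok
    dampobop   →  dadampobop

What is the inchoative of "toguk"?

kolok and dampobop both have last vowel 'o' yet inflect differently (koinlok, dadampobop), so the last vowel is not what conditions the rule; the final letter is.
"toguk" ends in -k. The stems ending in -k (hopik → hoinpik, sowivik → soinwivik, kolok → koinlok) insert -in- after the first vowel.
The other pattern: stems ending in -b or -p repeat the first consonant+vowel as a prefix.
So toguk → toinguk.

toinguk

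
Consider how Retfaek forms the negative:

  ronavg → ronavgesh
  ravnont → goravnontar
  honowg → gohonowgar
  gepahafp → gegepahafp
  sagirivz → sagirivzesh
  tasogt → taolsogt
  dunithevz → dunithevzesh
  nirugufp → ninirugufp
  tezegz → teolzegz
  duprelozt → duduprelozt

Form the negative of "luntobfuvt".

honowg and ronavg both end in -g yet inflect differently (gohonowgar, ronavgesh), so the final letter is not what conditions the rule; the second-to-last letter is.
"luntobfuvt" has second-to-last letter 'v'. The stems whose second-to-last letter is 'v' (sagirivz → sagirivzesh, dunithevz → dunithevzesh, ronavg → ronavgesh) add -esh.
The other patterns: stems whose second-to-last letter is 'n' or 'w' add go- … -ar around the stem; stems whose second-to-last letter is 'f' or 'z' repeat the first consonant+vowel as a prefix; stems whose second-to-last letter is 'g' insert -ol- after the first vowel.
So luntobfuvt → luntobfuvtesh.

luntobfuvtesh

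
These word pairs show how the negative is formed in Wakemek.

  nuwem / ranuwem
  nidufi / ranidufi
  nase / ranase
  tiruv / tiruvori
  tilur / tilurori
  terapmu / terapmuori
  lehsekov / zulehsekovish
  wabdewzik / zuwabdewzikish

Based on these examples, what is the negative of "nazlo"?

ranazlo

tiruv and lehsekov both end in -v yet inflect differently (tiruvori, zulehsekovish), so the final letter is not what conditions the rule; the first letter is.
"nazlo" begins with n-. The stems beginning with n- (nuwem → ranuwem, nidufi → ranidufi, nase → ranase) add the prefix ra-.
So nazlo → ranazlo.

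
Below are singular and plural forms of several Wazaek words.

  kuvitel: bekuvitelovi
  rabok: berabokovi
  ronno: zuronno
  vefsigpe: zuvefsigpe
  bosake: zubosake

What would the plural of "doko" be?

zudoko

rabok and ronno both have last vowel 'o' yet inflect differently (berabokovi, zuronno), so the last vowel is not what conditions the rule; whether the stem ends in a vowel or a consonant is.
"doko" ends in a vowel. The stems ending in a vowel (ronno → zuronno, bosake → zubosake, vefsigpe → zuvefsigpe) add the prefix zu-.
The other pattern: stems ending in a consonant add be- … -ovi around the stem.
So doko → zudoko.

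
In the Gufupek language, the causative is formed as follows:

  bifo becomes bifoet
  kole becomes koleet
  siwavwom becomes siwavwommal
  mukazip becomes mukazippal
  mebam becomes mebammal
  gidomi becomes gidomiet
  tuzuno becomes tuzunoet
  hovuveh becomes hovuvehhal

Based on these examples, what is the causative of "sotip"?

sotippal

"sotip" ends in a consonant. The stems ending in a consonant (siwavwom → siwavwommal, mukazip → mukazippal, mebam → mebammal) double the final consonant and add -al.
So sotip → sotippal.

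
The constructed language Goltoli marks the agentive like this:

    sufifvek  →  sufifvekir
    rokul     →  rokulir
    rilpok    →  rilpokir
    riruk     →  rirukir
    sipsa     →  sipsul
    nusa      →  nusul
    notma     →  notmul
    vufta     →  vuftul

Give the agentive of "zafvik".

sufifvek and sipsa both begin with s- yet inflect differently (sufifvekir, sipsul), so the first letter is not what conditions the rule; whether the stem ends in a vowel or a consonant is.
"zafvik" ends in a consonant. The stems ending in a consonant (sufifvek → sufifvekir, rokul → rokulir, rilpok → rilpokir) add -ir.
The other pattern: stems ending in a vowel drop the final letter and add -ul.
So zafvik → zafvikir.

zafvikir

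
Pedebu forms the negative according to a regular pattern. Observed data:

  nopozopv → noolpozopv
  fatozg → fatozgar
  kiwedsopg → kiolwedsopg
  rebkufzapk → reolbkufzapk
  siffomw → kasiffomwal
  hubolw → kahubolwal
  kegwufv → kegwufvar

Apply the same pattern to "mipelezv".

kegwufv and nopozopv both end in -v yet inflect differently (kegwufvar, noolpozopv), so the final letter is not what conditions the rule; the second-to-last letter is.
"mipelezv" has second-to-last letter 'z'. The one such stem in the data (fatozg → fatozgar) adds -ar, so the same rule applies.
So mipelezv → mipelezvar.

mipelezvar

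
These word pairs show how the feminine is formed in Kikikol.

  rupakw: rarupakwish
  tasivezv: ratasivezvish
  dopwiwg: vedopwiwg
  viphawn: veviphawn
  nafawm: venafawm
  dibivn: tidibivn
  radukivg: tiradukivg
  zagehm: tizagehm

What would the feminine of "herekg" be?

raherekgish

"herekg" has second-to-last letter 'k'. The one such stem in the data (rupakw → rarupakwish) adds ra- … -ish around the stem, so the same rule applies.
The other patterns: stems whose second-to-last letter is 'w' add the prefix ve-; stems whose second-to-last letter is 'h' or 'v' add the prefix ti-.
So herekg → raherekgish.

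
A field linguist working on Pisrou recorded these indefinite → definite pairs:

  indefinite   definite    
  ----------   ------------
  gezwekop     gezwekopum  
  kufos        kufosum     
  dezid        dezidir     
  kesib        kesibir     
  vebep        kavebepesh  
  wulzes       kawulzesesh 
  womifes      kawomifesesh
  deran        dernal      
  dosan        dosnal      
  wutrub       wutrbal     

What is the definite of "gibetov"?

gezwekop and vebep both end in -p yet inflect differently (gezwekopum, kavebepesh), so the final letter is not what conditions the rule; the last vowel is.
"gibetov" has last vowel 'o'. The stems whose last vowel is 'o' (gezwekop → gezwekopum, kufos → kufosum) add -um.
So gibetov → gibetovum.

gibetovum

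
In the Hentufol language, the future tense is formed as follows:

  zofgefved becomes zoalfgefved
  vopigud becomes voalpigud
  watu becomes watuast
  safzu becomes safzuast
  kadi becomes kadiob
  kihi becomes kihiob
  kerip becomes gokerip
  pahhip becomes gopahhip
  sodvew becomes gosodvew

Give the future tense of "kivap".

"kivap" ends in -p. The stems ending in -p (kerip → gokerip, pahhip → gopahhip) add the prefix go-.
The other patterns: stems ending in -d insert -al- after the first vowel; stems ending in -u add -ast; stems ending in -i add -ob.
So kivap → gokivap.

gokivap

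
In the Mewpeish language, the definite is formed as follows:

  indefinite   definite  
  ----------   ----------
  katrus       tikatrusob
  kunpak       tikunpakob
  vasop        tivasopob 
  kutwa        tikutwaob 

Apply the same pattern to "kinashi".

tikinashiob

Every pair shown (katrus → tikatrusob, kunpak → tikunpakob, vasop → tivasopob, …) follows the same rule: add ti- … -ob around the stem.
So kinashi → tikinashiob.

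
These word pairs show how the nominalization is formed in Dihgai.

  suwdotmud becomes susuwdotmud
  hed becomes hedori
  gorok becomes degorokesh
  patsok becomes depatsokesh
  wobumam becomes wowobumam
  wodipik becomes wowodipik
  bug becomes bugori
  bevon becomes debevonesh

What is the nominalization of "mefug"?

demefugesh

hed and suwdotmud both end in -d yet inflect differently (hedori, susuwdotmud), so the final letter is not what conditions the rule; the number of vowels is.
"mefug" has 2 vowels. The stems with 2 vowels (gorok → degorokesh, bevon → debevonesh, patsok → depatsokesh) add de- … -esh around the stem.
So mefug → demefugesh.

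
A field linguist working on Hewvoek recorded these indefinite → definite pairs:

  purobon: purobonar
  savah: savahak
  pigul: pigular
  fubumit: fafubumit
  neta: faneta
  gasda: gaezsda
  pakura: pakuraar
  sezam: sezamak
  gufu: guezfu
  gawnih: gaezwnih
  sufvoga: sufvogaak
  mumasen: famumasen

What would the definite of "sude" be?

"sude" begins with s-. The stems beginning with s- (sufvoga → sufvogaak, sezam → sezamak, savah → savahak) add -ak.
So sude → sudeak.

sudeak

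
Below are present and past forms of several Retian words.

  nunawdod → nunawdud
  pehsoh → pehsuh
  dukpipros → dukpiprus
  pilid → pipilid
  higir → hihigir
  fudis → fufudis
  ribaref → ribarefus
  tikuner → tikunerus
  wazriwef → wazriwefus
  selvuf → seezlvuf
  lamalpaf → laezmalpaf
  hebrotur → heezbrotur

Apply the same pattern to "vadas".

nunawdod and pilid both end in -d yet inflect differently (nunawdud, pipilid), so the final letter is not what conditions the rule; the last vowel is.
"vadas" has last vowel 'a'. The one such stem in the data (lamalpaf → laezmalpaf) inserts -ez- after the first vowel (as do selvuf, hebrotur), so the same rule applies.
The other patterns: stems whose last vowel is 'o' change the last vowel to 'u'; stems whose last vowel is 'i' repeat the first consonant+vowel as a prefix; stems whose last vowel is 'e' add -us.
So vadas → vaezdas.

vaezdas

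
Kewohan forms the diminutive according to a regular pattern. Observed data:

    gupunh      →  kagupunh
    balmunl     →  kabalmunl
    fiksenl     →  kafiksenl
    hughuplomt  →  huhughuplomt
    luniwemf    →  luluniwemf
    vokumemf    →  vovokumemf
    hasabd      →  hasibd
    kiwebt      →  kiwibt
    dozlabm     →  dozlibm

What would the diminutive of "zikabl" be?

hughuplomt and kiwebt both end in -t yet inflect differently (huhughuplomt, kiwibt), so the final letter is not what conditions the rule; the second-to-last letter is.
"zikabl" has second-to-last letter 'b'. The stems whose second-to-last letter is 'b' (hasabd → hasibd, kiwebt → kiwibt, dozlabm → dozlibm) change the last vowel to 'i'.
So zikabl → zikibl.

zikibl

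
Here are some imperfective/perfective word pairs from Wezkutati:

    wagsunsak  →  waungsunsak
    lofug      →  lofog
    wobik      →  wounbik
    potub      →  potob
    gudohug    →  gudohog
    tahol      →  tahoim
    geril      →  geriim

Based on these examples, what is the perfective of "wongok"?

wounngok

wobik and geril both have last vowel 'i' yet inflect differently (wounbik, geriim), so the last vowel is not what conditions the rule; the final letter is.
"wongok" ends in -k. The stems ending in -k (wagsunsak → waungsunsak, wobik → wounbik) insert -un- after the first vowel.
The other patterns: stems ending in -l drop the final letter and add -im; stems ending in -b or -g change the last vowel to 'o'.
So wongok → wounngok.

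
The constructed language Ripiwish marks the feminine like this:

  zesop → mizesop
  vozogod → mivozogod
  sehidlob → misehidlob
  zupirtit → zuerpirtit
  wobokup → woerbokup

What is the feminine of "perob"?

"perob" has last vowel 'o'. The stems whose last vowel is 'o' (zesop → mizesop, vozogod → mivozogod, sehidlob → misehidlob) add the prefix mi-.
So perob → miperob.

miperob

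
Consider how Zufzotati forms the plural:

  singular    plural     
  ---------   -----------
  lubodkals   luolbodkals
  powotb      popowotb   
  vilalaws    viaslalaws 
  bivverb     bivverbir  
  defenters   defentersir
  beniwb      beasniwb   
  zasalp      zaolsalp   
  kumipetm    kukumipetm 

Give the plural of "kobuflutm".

vilalaws and lubodkals both end in -s yet inflect differently (viaslalaws, luolbodkals), so the final letter is not what conditions the rule; the second-to-last letter is.
"kobuflutm" has second-to-last letter 't'. The stems whose second-to-last letter is 't' (kumipetm → kukumipetm, powotb → popowotb) repeat the first consonant+vowel as a prefix.
The other patterns: stems whose second-to-last letter is 'w' insert -as- after the first vowel; stems whose second-to-last letter is 'l' insert -ol- after the first vowel; stems whose second-to-last letter is 'r' add -ir.
So kobuflutm → kokobuflutm.

kokobuflutm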